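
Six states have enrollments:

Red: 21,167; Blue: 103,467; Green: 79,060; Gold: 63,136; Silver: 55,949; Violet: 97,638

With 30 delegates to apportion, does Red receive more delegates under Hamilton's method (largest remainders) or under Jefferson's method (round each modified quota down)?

Hamilton: Red 2, Blue 7, Green 6, Gold 4, Silver 4, Violet 7.
Jefferson: Red 1, Blue 8, Green 6, Gold 4, Silver 4, Violet 7.
Red gets 2 under Hamilton and 1 under Jefferson.

Hamilton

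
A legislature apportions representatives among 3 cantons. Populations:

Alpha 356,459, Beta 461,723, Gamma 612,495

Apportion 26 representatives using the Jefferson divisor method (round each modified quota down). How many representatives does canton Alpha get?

Standard divisor 1430677/26 ≈ 55026.038; standard quotas: Alpha 6.478, Beta 8.391, Gamma 11.131.
Rounding down gives 6, 8, 11 = 25 seats, so the divisor must be adjusted.
With modified divisor 51170: modified quotas Alpha 6.966, Beta 9.023, Gamma 11.970.
Rounding down: Alpha 6, Beta 9, Gamma 11 (total 26).
Alpha receives 6.

6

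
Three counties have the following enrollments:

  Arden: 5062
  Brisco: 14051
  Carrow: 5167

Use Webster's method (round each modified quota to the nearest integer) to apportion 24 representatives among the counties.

Arden 5; Brisco 14; Carrow 5

Standard divisor 24280/24 ≈ 1011.667; standard quotas: Arden 5.004, Brisco 13.889, Carrow 5.107.
Rounding to the nearest integer gives Arden 5, Brisco 14, Carrow 5 — total 24, matching the house size, so no adjustment is needed.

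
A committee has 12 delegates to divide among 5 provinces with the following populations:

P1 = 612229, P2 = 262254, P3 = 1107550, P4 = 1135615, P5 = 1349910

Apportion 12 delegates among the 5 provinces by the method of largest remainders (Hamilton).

P1=2; P2=1; P3=3; P4=3; P5=3

The standard divisor is 4467558/12 ≈ 372296.5.
Standard quotas: P1 1.6445, P2 0.7044, P3 2.9749, P4 3.0503, P5 3.6259.
Lower quotas: P1 1, P2 0, P3 2, P4 3, P5 3 (sum 9, leaving 3 seats).
Remainders in descending order: P3 0.9749, P2 0.7044, P1 0.6445, P5 0.6259, P4 0.0503.
Largest remainders: P3, P2, P1 receive the extra seats.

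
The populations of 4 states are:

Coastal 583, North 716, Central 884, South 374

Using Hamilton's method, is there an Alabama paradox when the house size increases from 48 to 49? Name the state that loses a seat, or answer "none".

none

At 48 seats: Coastal 11, North 13, Central 17, South 7.
At 49 seats: Coastal 11, North 14, Central 17, South 7.
No state's allocation decreased.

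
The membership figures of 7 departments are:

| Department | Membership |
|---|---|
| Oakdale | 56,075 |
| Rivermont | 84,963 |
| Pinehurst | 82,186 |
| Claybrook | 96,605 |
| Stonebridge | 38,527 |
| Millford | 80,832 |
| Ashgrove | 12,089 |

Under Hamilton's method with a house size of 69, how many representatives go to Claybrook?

15

Standard divisor: 451277 ÷ 69 ≈ 6540.246.
Standard quotas: Oakdale 8.5738, Rivermont 12.9908, Pinehurst 12.5662, Claybrook 14.7709, Stonebridge 5.8908, Millford 12.3592, Ashgrove 1.8484.
Lower quotas: Oakdale 8, Rivermont 12, Pinehurst 12, Claybrook 14, Stonebridge 5, Millford 12, Ashgrove 1 (sum 64, leaving 5 seats).
Remainders in descending order: Rivermont 0.9908, Stonebridge 0.8908, Ashgrove 0.8484, Claybrook 0.7709, Oakdale 0.5738, Pinehurst 0.5662, Millford 0.3592.
The surplus seats go to Rivermont, Stonebridge, Ashgrove, Claybrook, Oakdale.
Claybrook receives 15.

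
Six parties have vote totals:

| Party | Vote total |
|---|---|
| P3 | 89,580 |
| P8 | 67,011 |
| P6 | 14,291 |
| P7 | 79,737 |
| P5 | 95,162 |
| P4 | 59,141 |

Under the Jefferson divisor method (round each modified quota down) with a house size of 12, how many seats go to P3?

Standard divisor 404922/12 ≈ 33743.5; standard quotas: P3 2.655, P8 1.986, P6 0.424, P7 2.363, P5 2.820, P4 1.753.
Rounding down gives 2, 1, 0, 2, 2, 1 = 8 seats, so the divisor must be adjusted.
With modified divisor 28100: modified quotas P3 3.188, P8 2.385, P6 0.509, P7 2.838, P5 3.387, P4 2.105.
Rounding down: P3 3, P8 2, P6 0, P7 2, P5 3, P4 2 (total 12).
P3 receives 3.

3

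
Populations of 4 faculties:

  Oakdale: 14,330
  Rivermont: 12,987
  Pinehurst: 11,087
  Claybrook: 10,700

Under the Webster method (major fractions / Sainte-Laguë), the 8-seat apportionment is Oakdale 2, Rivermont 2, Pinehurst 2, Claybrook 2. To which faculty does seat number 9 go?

Priority for the next seat is population ÷ (current seats + 0.5).
Priorities: Oakdale 5732.000, Rivermont 5194.800, Pinehurst 4434.800, Claybrook 4280.000.
Highest priority: Oakdale.

Oakdale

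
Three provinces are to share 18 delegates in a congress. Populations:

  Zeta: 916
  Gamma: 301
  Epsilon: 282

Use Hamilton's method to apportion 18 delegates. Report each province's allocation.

Zeta 11; Gamma 4; Epsilon 3

Total 1499; standard divisor 1499/18 ≈ 83.278.
Standard quotas: Zeta 10.999, Gamma 3.614, Epsilon 3.386.
Lower quotas: Zeta 10, Gamma 3, Epsilon 3 (sum 16, leaving 2 seats).
Remainders in descending order: Zeta 0.999, Gamma 0.614, Epsilon 0.386.
The surplus seats go to Zeta, Gamma.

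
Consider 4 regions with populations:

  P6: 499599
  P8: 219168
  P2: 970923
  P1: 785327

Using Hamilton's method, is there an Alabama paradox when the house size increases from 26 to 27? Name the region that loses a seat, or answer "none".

P8

At 26 seats: P6 5, P8 3, P2 10, P1 8.
At 27 seats: P6 5, P8 2, P2 11, P1 9.
P8 drops from 3 to 2.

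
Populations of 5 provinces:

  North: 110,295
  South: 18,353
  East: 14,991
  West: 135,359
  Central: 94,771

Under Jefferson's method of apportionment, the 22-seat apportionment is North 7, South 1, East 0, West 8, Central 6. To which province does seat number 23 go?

Priority for the next seat is population ÷ (current seats + 1).
Priorities: North 13786.875, South 9176.500, East 14991.000, West 15039.889, Central 13538.714.
Highest priority: West.

West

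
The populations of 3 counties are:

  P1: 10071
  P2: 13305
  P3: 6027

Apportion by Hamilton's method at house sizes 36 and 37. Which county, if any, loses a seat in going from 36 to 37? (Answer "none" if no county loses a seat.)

At 36 seats: P1 12, P2 16, P3 8.
At 37 seats: P1 13, P2 17, P3 7.
P3 drops from 8 to 7.

P3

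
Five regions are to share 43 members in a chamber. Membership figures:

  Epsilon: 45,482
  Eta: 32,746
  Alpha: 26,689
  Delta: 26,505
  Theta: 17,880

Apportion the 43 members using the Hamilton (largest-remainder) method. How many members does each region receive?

Epsilon=13, Eta=9, Alpha=8, Delta=8, Theta=5

The standard divisor is 149302/43 ≈ 3472.14.
Standard quotas: Epsilon 13.0991, Eta 9.4311, Alpha 7.6866, Delta 7.6336, Theta 5.1496.
Lower quotas: Epsilon 13, Eta 9, Alpha 7, Delta 7, Theta 5 (sum 41, leaving 2 seats).
Remainders in descending order: Alpha 0.6866, Delta 0.6336, Eta 0.4311, Theta 0.1496, Epsilon 0.0991.
The surplus seats go to Alpha, Delta.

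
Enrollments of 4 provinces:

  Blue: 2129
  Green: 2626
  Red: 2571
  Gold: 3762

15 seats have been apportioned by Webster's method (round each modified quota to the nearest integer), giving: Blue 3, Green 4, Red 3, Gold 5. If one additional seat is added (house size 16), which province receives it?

Red

Priority for the next seat is population ÷ (current seats + 0.5).
Priorities: Blue 608.286, Green 583.556, Red 734.571, Gold 684.000.
Highest priority: Red.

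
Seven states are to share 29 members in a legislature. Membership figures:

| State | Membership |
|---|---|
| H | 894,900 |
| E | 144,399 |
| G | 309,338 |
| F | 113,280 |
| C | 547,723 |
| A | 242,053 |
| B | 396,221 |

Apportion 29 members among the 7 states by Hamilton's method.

Total 2647914; standard divisor 2647914/29 ≈ 91307.379.
Standard quotas: H 9.8010, E 1.5815, G 3.3879, F 1.2406, C 5.9987, A 2.6510, B 4.3394.
Lower quotas: H 9, E 1, G 3, F 1, C 5, A 2, B 4 (sum 25, leaving 4 seats).
Remainders in descending order: C 0.9987, H 0.8010, A 0.6510, E 0.5815, G 0.3879, B 0.3394, F 0.2406.
The surplus seats go to C, H, A, E.

H 10; E 2; G 3; F 1; C 6; A 3; B 4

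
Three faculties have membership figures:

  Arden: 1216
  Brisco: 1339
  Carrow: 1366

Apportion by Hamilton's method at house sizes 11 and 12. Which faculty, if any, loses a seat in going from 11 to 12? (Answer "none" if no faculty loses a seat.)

At 11 seats: Arden 3, Brisco 4, Carrow 4.
At 12 seats: Arden 4, Brisco 4, Carrow 4.
No faculty's allocation decreased.

none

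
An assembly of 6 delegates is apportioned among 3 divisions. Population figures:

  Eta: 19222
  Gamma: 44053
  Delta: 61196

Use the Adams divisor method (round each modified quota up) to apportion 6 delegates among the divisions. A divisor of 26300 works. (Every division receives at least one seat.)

Eta 1; Gamma 2; Delta 3

With modified divisor 26300: modified quotas Eta 0.731, Gamma 1.675, Delta 2.327.
Rounding up: Eta 1, Gamma 2, Delta 3 (total 6).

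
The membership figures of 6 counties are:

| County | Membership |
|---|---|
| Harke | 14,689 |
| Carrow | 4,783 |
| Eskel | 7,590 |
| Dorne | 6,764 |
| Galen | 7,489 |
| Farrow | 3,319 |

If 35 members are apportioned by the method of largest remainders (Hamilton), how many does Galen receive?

6

Total 44634; standard divisor 44634/35 ≈ 1275.257.
Standard quotas: Harke 11.5185, Carrow 3.7506, Eskel 5.9517, Dorne 5.3040, Galen 5.8725, Farrow 2.6026.
Lower quotas: Harke 11, Carrow 3, Eskel 5, Dorne 5, Galen 5, Farrow 2 (sum 31, leaving 4 seats).
Remainders in descending order: Eskel 0.9517, Galen 0.8725, Carrow 0.7506, Farrow 0.6026, Harke 0.5185, Dorne 0.3040.
The surplus seats go to Eskel, Galen, Carrow, Farrow.
Galen receives 6.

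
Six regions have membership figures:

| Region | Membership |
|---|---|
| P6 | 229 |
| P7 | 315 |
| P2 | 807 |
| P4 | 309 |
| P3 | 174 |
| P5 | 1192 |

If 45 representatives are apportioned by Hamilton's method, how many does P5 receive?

Standard divisor: 3026 ÷ 45 ≈ 67.244.
Standard quotas: P6 3.405, P7 4.684, P2 12.001, P4 4.595, P3 2.588, P5 17.726.
Lower quotas: P6 3, P7 4, P2 12, P4 4, P3 2, P5 17 (sum 42, leaving 3 seats).
Remainders in descending order: P5 0.726, P7 0.684, P4 0.595, P3 0.588, P6 0.405, P2 0.001.
The surplus seats go to P5, P7, P4.
P5 receives 18.

18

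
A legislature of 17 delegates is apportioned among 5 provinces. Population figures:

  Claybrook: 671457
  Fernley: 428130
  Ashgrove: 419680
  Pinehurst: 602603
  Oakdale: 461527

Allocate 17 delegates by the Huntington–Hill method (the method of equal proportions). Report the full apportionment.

Claybrook 4, Fernley 3, Ashgrove 3, Pinehurst 4, Oakdale 3

With divisor 160738: modified quotas Claybrook 4.177, Fernley 2.664, Ashgrove 2.611, Pinehurst 3.749, Oakdale 2.871.
Geometric-mean thresholds: Claybrook √(4·5)=4.472, Fernley √(2·3)=2.449, Ashgrove √(2·3)=2.449, Pinehurst √(3·4)=3.464, Oakdale √(2·3)=2.449.
Each quota rounded against its threshold gives Claybrook 4, Fernley 3, Ashgrove 3, Pinehurst 4, Oakdale 3 (total 17).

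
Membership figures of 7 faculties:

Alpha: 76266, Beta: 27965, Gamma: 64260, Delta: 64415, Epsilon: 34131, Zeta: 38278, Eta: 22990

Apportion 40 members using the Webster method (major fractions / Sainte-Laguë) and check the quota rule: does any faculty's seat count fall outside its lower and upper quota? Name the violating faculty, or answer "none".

none

Standard quotas: Alpha 9.292, Beta 3.407, Gamma 7.829, Delta 7.848, Epsilon 4.158, Zeta 4.664, Eta 2.801.
Webster allocation: Alpha 9, Beta 3, Gamma 8, Delta 8, Epsilon 4, Zeta 5, Eta 3.
Every allocation lies between the lower and upper quota.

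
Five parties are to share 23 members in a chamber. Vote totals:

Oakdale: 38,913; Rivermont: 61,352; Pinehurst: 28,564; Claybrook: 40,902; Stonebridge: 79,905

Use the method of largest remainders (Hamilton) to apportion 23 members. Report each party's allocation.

Total 249636; standard divisor 249636/23 ≈ 10853.739.
Standard quotas: Oakdale 3.5852, Rivermont 5.6526, Pinehurst 2.6317, Claybrook 3.7685, Stonebridge 7.3620.
Lower quotas: Oakdale 3, Rivermont 5, Pinehurst 2, Claybrook 3, Stonebridge 7 (sum 20, leaving 3 seats).
Remainders in descending order: Claybrook 0.7685, Rivermont 0.6526, Pinehurst 0.6317, Oakdale 0.5852, Stonebridge 0.3620.
Largest remainders: Claybrook, Rivermont, Pinehurst receive the extra seats.

Oakdale=3, Rivermont=6, Pinehurst=3, Claybrook=4, Stonebridge=7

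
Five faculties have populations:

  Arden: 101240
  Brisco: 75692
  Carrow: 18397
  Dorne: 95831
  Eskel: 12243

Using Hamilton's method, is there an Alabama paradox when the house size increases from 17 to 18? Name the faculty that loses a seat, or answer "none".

At 17 seats: Arden 6, Brisco 4, Carrow 1, Dorne 5, Eskel 1.
At 18 seats: Arden 6, Brisco 4, Carrow 1, Dorne 6, Eskel 1.
No faculty's allocation decreased.

none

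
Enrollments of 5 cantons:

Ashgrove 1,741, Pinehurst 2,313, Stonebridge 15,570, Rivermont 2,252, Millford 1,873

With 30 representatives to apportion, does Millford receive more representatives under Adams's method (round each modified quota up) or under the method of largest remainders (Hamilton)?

Adams: Ashgrove 3, Pinehurst 3, Stonebridge 18, Rivermont 3, Millford 3.
Hamilton: Ashgrove 2, Pinehurst 3, Stonebridge 20, Rivermont 3, Millford 2.
Millford gets 3 under Adams and 2 under Hamilton.

Adams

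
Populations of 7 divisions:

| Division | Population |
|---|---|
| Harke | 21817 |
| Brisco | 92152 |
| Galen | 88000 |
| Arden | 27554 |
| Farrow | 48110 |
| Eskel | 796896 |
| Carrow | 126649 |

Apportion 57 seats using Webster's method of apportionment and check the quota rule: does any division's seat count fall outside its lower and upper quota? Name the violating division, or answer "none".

Eskel

Standard quotas: Harke 1.035, Brisco 4.373, Galen 4.176, Arden 1.308, Farrow 2.283, Eskel 37.815, Carrow 6.010.
Webster allocation: Harke 1, Brisco 4, Galen 4, Arden 1, Farrow 2, Eskel 39, Carrow 6.
Eskel has quota 37.815 (lower 37, upper 38) but receives 39 — outside the quota interval.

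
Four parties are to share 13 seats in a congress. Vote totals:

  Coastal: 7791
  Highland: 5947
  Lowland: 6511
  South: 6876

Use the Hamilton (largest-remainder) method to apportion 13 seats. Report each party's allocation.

Coastal=4, Highland=3, Lowland=3, South=3

The standard divisor is 27125/13 ≈ 2086.538.
Standard quotas: Coastal 3.7339, Highland 2.8502, Lowland 3.1205, South 3.2954.
Lower quotas: Coastal 3, Highland 2, Lowland 3, South 3 (sum 11, leaving 2 seats).
Remainders in descending order: Highland 0.8502, Coastal 0.7339, South 0.2954, Lowland 0.1205.
Largest remainders: Highland, Coastal receive the extra seats.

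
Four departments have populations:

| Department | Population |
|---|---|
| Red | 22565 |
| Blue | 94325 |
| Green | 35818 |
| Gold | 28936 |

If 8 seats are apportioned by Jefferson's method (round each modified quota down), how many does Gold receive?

Standard divisor 181644/8 ≈ 22705.5; standard quotas: Red 0.994, Blue 4.154, Green 1.578, Gold 1.274.
Rounding down gives 0, 4, 1, 1 = 6 seats, so the divisor must be adjusted.
With modified divisor 18400: modified quotas Red 1.226, Blue 5.126, Green 1.947, Gold 1.573.
Rounding down: Red 1, Blue 5, Green 1, Gold 1 (total 8).
Gold receives 1.

1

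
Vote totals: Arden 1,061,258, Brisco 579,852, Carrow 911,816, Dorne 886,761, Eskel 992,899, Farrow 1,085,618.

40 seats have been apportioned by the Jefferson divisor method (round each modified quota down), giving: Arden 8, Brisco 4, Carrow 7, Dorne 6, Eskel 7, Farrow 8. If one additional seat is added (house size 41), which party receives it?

Priority for the next seat is population ÷ (current seats + 1).
Priorities: Arden 117917.556, Brisco 115970.400, Carrow 113977.000, Dorne 126680.143, Eskel 124112.375, Farrow 120624.222.
Highest priority: Dorne.

Dorne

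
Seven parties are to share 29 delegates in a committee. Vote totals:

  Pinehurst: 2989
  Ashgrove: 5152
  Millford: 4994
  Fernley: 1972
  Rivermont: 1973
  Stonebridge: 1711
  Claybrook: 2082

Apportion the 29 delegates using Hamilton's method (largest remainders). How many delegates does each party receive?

Total 20873; standard divisor 20873/29 ≈ 719.759.
Standard quotas: Pinehurst 4.1528, Ashgrove 7.1580, Millford 6.9384, Fernley 2.7398, Rivermont 2.7412, Stonebridge 2.3772, Claybrook 2.8926.
Lower quotas: Pinehurst 4, Ashgrove 7, Millford 6, Fernley 2, Rivermont 2, Stonebridge 2, Claybrook 2 (sum 25, leaving 4 seats).
Remainders in descending order: Millford 0.9384, Claybrook 0.8926, Rivermont 0.7412, Fernley 0.7398, Stonebridge 0.3772, Ashgrove 0.1580, Pinehurst 0.1528.
Largest remainders: Millford, Claybrook, Rivermont, Fernley receive the extra seats.

Pinehurst=4; Ashgrove=7; Millford=7; Fernley=3; Rivermont=3; Stonebridge=2; Claybrook=3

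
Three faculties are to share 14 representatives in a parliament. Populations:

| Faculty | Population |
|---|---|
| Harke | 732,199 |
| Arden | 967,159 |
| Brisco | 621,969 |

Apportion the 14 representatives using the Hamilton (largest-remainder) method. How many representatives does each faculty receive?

Standard divisor: 2321327 ÷ 14 ≈ 165809.071.
Standard quotas: Harke 4.4159, Arden 5.8330, Brisco 3.7511.
Lower quotas: Harke 4, Arden 5, Brisco 3 (sum 12, leaving 2 seats).
Remainders in descending order: Arden 0.8330, Brisco 0.7511, Harke 0.4159.
The surplus seats go to Arden, Brisco.

Harke 4, Arden 6, Brisco 4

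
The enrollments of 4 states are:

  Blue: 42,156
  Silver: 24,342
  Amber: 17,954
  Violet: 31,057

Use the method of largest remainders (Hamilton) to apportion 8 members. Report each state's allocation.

Total 115509; standard divisor 115509/8 ≈ 14438.625.
Standard quotas: Blue 2.9197, Silver 1.6859, Amber 1.2435, Violet 2.1510.
Lower quotas: Blue 2, Silver 1, Amber 1, Violet 2 (sum 6, leaving 2 seats).
Remainders in descending order: Blue 0.9197, Silver 0.6859, Amber 0.2435, Violet 0.1510.
The surplus seats go to Blue, Silver.

Blue 3; Silver 2; Amber 1; Violet 2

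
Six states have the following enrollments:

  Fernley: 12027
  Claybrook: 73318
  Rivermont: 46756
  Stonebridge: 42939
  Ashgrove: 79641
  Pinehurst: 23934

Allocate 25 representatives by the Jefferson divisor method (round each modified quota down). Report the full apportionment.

Fernley 1, Claybrook 7, Rivermont 4, Stonebridge 4, Ashgrove 7, Pinehurst 2

Standard divisor 278615/25 ≈ 11144.6; standard quotas: Fernley 1.079, Claybrook 6.579, Rivermont 4.195, Stonebridge 3.853, Ashgrove 7.146, Pinehurst 2.148.
Rounding down gives 1, 6, 4, 3, 7, 2 = 23 seats, so the divisor must be adjusted.
With modified divisor 10200: modified quotas Fernley 1.179, Claybrook 7.188, Rivermont 4.584, Stonebridge 4.210, Ashgrove 7.808, Pinehurst 2.346.
Rounding down: Fernley 1, Claybrook 7, Rivermont 4, Stonebridge 4, Ashgrove 7, Pinehurst 2 (total 25).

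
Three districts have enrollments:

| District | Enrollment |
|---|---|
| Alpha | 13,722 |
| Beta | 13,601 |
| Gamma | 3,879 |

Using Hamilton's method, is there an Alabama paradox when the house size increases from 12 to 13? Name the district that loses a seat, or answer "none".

Gamma

At 12 seats: Alpha 5, Beta 5, Gamma 2.
At 13 seats: Alpha 6, Beta 6, Gamma 1.
Gamma drops from 2 to 1.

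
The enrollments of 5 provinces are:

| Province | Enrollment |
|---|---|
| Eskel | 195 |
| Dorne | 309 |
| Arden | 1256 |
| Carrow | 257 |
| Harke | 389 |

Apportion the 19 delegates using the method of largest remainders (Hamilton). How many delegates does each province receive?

Eskel: 2, Dorne: 2, Arden: 10, Carrow: 2, Harke: 3

Standard divisor: 2406 ÷ 19 ≈ 126.632.
Standard quotas: Eskel 1.540, Dorne 2.440, Arden 9.919, Carrow 2.030, Harke 3.072.
Lower quotas: Eskel 1, Dorne 2, Arden 9, Carrow 2, Harke 3 (sum 17, leaving 2 seats).
Remainders in descending order: Arden 0.919, Eskel 0.540, Dorne 0.440, Harke 0.072, Carrow 0.030.
Largest remainders: Arden, Eskel receive the extra seats.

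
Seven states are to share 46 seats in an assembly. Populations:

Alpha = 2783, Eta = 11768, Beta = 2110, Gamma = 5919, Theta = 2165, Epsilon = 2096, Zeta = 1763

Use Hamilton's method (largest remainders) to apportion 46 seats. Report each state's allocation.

The standard divisor is 28604/46 ≈ 621.826.
Standard quotas: Alpha 4.4755, Eta 18.9249, Beta 3.3932, Gamma 9.5187, Theta 3.4817, Epsilon 3.3707, Zeta 2.8352.
Lower quotas: Alpha 4, Eta 18, Beta 3, Gamma 9, Theta 3, Epsilon 3, Zeta 2 (sum 42, leaving 4 seats).
Remainders in descending order: Eta 0.9249, Zeta 0.8352, Gamma 0.5187, Theta 0.4817, Alpha 0.4755, Beta 0.3932, Epsilon 0.3707.
The surplus seats go to Eta, Zeta, Gamma, Theta.

Alpha=4, Eta=19, Beta=3, Gamma=10, Theta=4, Epsilon=3, Zeta=3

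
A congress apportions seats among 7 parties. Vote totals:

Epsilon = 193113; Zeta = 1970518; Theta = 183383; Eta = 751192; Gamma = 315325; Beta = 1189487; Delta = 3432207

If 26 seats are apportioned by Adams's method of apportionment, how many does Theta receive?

Standard divisor 8035225/26 ≈ 309047.115; standard quotas: Epsilon 0.625, Zeta 6.376, Theta 0.593, Eta 2.431, Gamma 1.020, Beta 3.849, Delta 11.106.
Rounding up gives 1, 7, 1, 3, 2, 4, 12 = 30 seats, so the divisor must be adjusted.
With modified divisor 359400: modified quotas Epsilon 0.537, Zeta 5.483, Theta 0.510, Eta 2.090, Gamma 0.877, Beta 3.310, Delta 9.550.
Rounding up: Epsilon 1, Zeta 6, Theta 1, Eta 3, Gamma 1, Beta 4, Delta 10 (total 26).
Theta receives 1.

1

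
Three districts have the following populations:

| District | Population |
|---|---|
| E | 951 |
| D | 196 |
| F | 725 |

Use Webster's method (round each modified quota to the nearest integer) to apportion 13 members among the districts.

E 7, D 1, F 5

Standard divisor 1872/13 ≈ 144; standard quotas: E 6.604, D 1.361, F 5.035.
Rounding to the nearest integer gives E 7, D 1, F 5 — total 13, matching the house size, so no adjustment is needed.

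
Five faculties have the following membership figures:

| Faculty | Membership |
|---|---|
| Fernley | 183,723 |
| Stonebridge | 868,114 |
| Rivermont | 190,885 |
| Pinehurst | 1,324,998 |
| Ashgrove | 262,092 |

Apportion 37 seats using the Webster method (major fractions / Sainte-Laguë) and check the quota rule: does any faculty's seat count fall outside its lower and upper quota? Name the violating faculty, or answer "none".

none

Standard quotas: Fernley 2.402, Stonebridge 11.351, Rivermont 2.496, Pinehurst 17.324, Ashgrove 3.427.
Webster allocation: Fernley 2, Stonebridge 11, Rivermont 3, Pinehurst 18, Ashgrove 3.
Every allocation lies between the lower and upper quota.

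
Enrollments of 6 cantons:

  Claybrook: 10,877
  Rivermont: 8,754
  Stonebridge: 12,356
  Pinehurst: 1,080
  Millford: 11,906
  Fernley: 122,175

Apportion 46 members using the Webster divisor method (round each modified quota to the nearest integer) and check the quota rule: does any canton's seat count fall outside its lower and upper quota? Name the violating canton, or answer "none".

Fernley

Standard quotas: Claybrook 2.993, Rivermont 2.409, Stonebridge 3.400, Pinehurst 0.297, Millford 3.277, Fernley 33.623.
Webster allocation: Claybrook 3, Rivermont 2, Stonebridge 3, Pinehurst 0, Millford 3, Fernley 35.
Fernley has quota 33.623 (lower 33, upper 34) but receives 35 — outside the quota interval.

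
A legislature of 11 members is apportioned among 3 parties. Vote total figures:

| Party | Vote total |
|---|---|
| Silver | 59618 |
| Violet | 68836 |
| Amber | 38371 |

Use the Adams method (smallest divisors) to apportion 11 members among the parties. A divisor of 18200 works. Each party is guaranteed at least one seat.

With modified divisor 18200: modified quotas Silver 3.276, Violet 3.782, Amber 2.108.
Rounding up: Silver 4, Violet 4, Amber 3 (total 11).

Silver=4, Violet=4, Amber=3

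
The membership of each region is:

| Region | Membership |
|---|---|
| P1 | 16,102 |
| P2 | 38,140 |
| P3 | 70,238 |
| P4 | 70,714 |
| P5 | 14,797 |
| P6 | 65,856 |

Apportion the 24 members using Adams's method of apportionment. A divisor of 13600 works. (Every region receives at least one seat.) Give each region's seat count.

With modified divisor 13600: modified quotas P1 1.184, P2 2.804, P3 5.165, P4 5.200, P5 1.088, P6 4.842.
Rounding up: P1 2, P2 3, P3 6, P4 6, P5 2, P6 5 (total 24).

P1 2, P2 3, P3 6, P4 6, P5 2, P6 5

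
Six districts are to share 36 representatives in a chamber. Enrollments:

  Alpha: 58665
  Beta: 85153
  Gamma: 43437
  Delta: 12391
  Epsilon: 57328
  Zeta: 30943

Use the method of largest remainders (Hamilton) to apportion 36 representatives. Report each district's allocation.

Standard divisor: 287917 ÷ 36 ≈ 7997.694.
Standard quotas: Alpha 7.3352, Beta 10.6472, Gamma 5.4312, Delta 1.5493, Epsilon 7.1681, Zeta 3.8690.
Lower quotas: Alpha 7, Beta 10, Gamma 5, Delta 1, Epsilon 7, Zeta 3 (sum 33, leaving 3 seats).
Remainders in descending order: Zeta 0.8690, Beta 0.6472, Delta 0.5493, Gamma 0.4312, Alpha 0.3352, Epsilon 0.1681.
Largest remainders: Zeta, Beta, Delta receive the extra seats.

Alpha 7, Beta 11, Gamma 5, Delta 2, Epsilon 7, Zeta 4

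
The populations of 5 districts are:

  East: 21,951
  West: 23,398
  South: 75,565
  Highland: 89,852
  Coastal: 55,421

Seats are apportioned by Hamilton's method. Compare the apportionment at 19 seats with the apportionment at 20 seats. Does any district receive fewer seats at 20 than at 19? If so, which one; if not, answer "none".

East

At 19 seats: East 2, West 2, South 5, Highland 6, Coastal 4.
At 20 seats: East 1, West 2, South 6, Highland 7, Coastal 4.
East drops from 2 to 1.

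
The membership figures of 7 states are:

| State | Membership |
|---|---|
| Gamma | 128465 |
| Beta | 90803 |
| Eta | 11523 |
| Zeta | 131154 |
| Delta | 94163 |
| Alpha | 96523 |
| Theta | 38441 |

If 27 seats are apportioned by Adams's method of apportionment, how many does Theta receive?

Standard divisor 591072/27 ≈ 21891.556; standard quotas: Gamma 5.868, Beta 4.148, Eta 0.526, Zeta 5.991, Delta 4.301, Alpha 4.409, Theta 1.756.
Rounding up gives 6, 5, 1, 6, 5, 5, 2 = 30 seats, so the divisor must be adjusted.
With modified divisor 24900: modified quotas Gamma 5.159, Beta 3.647, Eta 0.463, Zeta 5.267, Delta 3.782, Alpha 3.876, Theta 1.544.
Rounding up: Gamma 6, Beta 4, Eta 1, Zeta 6, Delta 4, Alpha 4, Theta 2 (total 27).
Theta receives 2.

2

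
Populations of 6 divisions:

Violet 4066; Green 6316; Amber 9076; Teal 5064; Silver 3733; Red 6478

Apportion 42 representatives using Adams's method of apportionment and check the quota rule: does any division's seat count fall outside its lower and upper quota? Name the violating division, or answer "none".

Standard quotas: Violet 4.917, Green 7.637, Amber 10.975, Teal 6.124, Silver 4.514, Red 7.833.
Adams allocation: Violet 5, Green 7, Amber 11, Teal 6, Silver 5, Red 8.
Every allocation lies between the lower and upper quota.

none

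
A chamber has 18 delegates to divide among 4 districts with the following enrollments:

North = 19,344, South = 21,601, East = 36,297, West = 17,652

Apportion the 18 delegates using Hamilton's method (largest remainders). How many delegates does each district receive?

North=4, South=4, East=7, West=3

Standard divisor: 94894 ÷ 18 ≈ 5271.889.
Standard quotas: North 3.6693, South 4.0974, East 6.8850, West 3.3483.
Lower quotas: North 3, South 4, East 6, West 3 (sum 16, leaving 2 seats).
Remainders in descending order: East 0.8850, North 0.6693, West 0.3483, South 0.0974.
The surplus seats go to East, North.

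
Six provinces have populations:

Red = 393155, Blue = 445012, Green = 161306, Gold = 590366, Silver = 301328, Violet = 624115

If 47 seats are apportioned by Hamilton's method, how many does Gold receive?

Total 2515282; standard divisor 2515282/47 ≈ 53516.638.
Standard quotas: Red 7.3464, Blue 8.3154, Green 3.0141, Gold 11.0314, Silver 5.6305, Violet 11.6621.
Lower quotas: Red 7, Blue 8, Green 3, Gold 11, Silver 5, Violet 11 (sum 45, leaving 2 seats).
Remainders in descending order: Violet 0.6621, Silver 0.6305, Red 0.3464, Blue 0.3154, Gold 0.0314, Green 0.0141.
Largest remainders: Violet, Silver receive the extra seats.
Gold receives 11.

11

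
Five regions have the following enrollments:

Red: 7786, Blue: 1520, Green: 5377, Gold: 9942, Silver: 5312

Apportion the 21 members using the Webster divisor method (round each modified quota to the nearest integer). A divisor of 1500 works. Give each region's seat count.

With modified divisor 1500: modified quotas Red 5.191, Blue 1.013, Green 3.585, Gold 6.628, Silver 3.541.
Rounding to the nearest integer: Red 5, Blue 1, Green 4, Gold 7, Silver 4 (total 21).

Red: 5, Blue: 1, Green: 4, Gold: 7, Silver: 4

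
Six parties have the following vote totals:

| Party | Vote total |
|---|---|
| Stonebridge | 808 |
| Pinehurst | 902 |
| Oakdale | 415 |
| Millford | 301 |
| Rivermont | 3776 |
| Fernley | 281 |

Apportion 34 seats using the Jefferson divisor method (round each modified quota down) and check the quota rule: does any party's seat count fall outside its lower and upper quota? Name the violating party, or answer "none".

Standard quotas: Stonebridge 4.238, Pinehurst 4.731, Oakdale 2.176, Millford 1.579, Rivermont 19.803, Fernley 1.474.
Jefferson allocation: Stonebridge 4, Pinehurst 5, Oakdale 2, Millford 1, Rivermont 21, Fernley 1.
Rivermont has quota 19.803 (lower 19, upper 20) but receives 21 — outside the quota interval.

Rivermont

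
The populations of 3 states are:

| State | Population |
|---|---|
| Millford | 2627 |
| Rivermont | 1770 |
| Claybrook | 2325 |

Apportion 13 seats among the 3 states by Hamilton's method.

Total 6722; standard divisor 6722/13 ≈ 517.077.
Standard quotas: Millford 5.080, Rivermont 3.423, Claybrook 4.496.
Lower quotas: Millford 5, Rivermont 3, Claybrook 4 (sum 12, leaving 1 seat).
Remainders in descending order: Claybrook 0.496, Rivermont 0.423, Millford 0.080.
Largest remainder: Claybrook receives the extra seat.

Millford 5; Rivermont 3; Claybrook 5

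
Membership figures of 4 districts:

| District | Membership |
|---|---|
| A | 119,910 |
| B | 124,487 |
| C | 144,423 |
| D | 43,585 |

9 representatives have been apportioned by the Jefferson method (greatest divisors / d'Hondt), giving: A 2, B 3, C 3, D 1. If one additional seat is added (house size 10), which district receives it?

A

Priority for the next seat is population ÷ (current seats + 1).
Priorities: A 39970.000, B 31121.750, C 36105.750, D 21792.500.
Highest priority: A.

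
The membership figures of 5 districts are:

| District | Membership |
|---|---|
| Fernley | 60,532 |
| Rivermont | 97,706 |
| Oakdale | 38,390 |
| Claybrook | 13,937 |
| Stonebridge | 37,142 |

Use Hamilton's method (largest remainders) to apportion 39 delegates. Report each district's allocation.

Fernley=10, Rivermont=15, Oakdale=6, Claybrook=2, Stonebridge=6

The standard divisor is 247707/39 ≈ 6351.462.
Standard quotas: Fernley 9.5304, Rivermont 15.3832, Oakdale 6.0443, Claybrook 2.1943, Stonebridge 5.8478.
Lower quotas: Fernley 9, Rivermont 15, Oakdale 6, Claybrook 2, Stonebridge 5 (sum 37, leaving 2 seats).
Remainders in descending order: Stonebridge 0.8478, Fernley 0.5304, Rivermont 0.3832, Claybrook 0.1943, Oakdale 0.0443.
The surplus seats go to Stonebridge, Fernley.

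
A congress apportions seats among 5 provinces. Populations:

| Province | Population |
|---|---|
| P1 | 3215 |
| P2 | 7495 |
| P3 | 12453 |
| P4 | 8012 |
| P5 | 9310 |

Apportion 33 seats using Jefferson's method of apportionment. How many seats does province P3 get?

Standard divisor 40485/33 ≈ 1226.818; standard quotas: P1 2.621, P2 6.109, P3 10.151, P4 6.531, P5 7.589.
Rounding down gives 2, 6, 10, 6, 7 = 31 seats, so the divisor must be adjusted.
With modified divisor 1140: modified quotas P1 2.820, P2 6.575, P3 10.924, P4 7.028, P5 8.167.
Rounding down: P1 2, P2 6, P3 10, P4 7, P5 8 (total 33).
P3 receives 10.

10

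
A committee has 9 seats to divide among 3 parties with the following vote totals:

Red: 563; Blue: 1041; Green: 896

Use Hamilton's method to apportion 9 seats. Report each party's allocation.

Total 2500; standard divisor 2500/9 ≈ 277.778.
Standard quotas: Red 2.027, Blue 3.748, Green 3.226.
Lower quotas: Red 2, Blue 3, Green 3 (sum 8, leaving 1 seat).
Remainders in descending order: Blue 0.748, Green 0.226, Red 0.027.
Largest remainder: Blue receives the extra seat.

Red: 2, Blue: 4, Green: 3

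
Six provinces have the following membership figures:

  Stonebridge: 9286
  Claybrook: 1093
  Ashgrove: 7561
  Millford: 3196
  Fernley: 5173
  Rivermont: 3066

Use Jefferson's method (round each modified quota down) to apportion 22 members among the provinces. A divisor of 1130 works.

With modified divisor 1130: modified quotas Stonebridge 8.218, Claybrook 0.967, Ashgrove 6.691, Millford 2.828, Fernley 4.578, Rivermont 2.713.
Rounding down: Stonebridge 8, Claybrook 0, Ashgrove 6, Millford 2, Fernley 4, Rivermont 2 (total 22).

Stonebridge=8, Claybrook=0, Ashgrove=6, Millford=2, Fernley=4, Rivermont=2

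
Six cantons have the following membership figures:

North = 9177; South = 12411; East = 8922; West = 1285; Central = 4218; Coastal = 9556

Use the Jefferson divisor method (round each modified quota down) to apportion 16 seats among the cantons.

Standard divisor 45569/16 ≈ 2848.062; standard quotas: North 3.222, South 4.358, East 3.133, West 0.451, Central 1.481, Coastal 3.355.
Rounding down gives 3, 4, 3, 0, 1, 3 = 14 seats, so the divisor must be adjusted.
With modified divisor 2340: modified quotas North 3.922, South 5.304, East 3.813, West 0.549, Central 1.803, Coastal 4.084.
Rounding down: North 3, South 5, East 3, West 0, Central 1, Coastal 4 (total 16).

North=3; South=5; East=3; West=0; Central=1; Coastal=4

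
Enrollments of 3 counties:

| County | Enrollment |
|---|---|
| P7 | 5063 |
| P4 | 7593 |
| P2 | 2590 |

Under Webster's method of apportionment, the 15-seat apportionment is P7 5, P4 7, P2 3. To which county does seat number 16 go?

Priority for the next seat is population ÷ (current seats + 0.5).
Priorities: P7 920.545, P4 1012.400, P2 740.000.
Highest priority: P4.

P4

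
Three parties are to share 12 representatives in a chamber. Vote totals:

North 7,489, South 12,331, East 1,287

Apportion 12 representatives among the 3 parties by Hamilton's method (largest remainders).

The standard divisor is 21107/12 ≈ 1758.917.
Standard quotas: North 4.2577, South 7.0106, East 0.7317.
Lower quotas: North 4, South 7, East 0 (sum 11, leaving 1 seat).
Remainders in descending order: East 0.7317, North 0.2577, South 0.0106.
Largest remainder: East receives the extra seat.

North: 4; South: 7; East: 1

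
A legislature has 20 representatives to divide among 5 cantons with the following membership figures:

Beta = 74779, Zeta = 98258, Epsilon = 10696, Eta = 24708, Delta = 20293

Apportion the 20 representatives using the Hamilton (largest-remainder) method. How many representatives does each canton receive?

Beta=6, Zeta=9, Epsilon=1, Eta=2, Delta=2

Standard divisor: 228734 ÷ 20 ≈ 11436.7.
Standard quotas: Beta 6.5385, Zeta 8.5915, Epsilon 0.9352, Eta 2.1604, Delta 1.7744.
Lower quotas: Beta 6, Zeta 8, Epsilon 0, Eta 2, Delta 1 (sum 17, leaving 3 seats).
Remainders in descending order: Epsilon 0.9352, Delta 0.7744, Zeta 0.5915, Beta 0.5385, Eta 0.1604.
The surplus seats go to Epsilon, Delta, Zeta.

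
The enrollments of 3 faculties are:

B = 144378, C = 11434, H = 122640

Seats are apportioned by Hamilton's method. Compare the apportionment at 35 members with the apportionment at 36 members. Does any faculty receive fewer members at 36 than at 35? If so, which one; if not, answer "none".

C

At 35 seats: B 18, C 2, H 15.
At 36 seats: B 19, C 1, H 16.
C drops from 2 to 1.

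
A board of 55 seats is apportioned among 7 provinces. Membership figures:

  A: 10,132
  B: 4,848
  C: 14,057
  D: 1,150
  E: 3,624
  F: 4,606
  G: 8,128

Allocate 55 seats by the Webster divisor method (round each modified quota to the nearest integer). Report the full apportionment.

A 12, B 6, C 17, D 1, E 4, F 5, G 10

Standard divisor 46545/55 ≈ 846.273; standard quotas: A 11.972, B 5.729, C 16.610, D 1.359, E 4.282, F 5.443, G 9.604.
Rounding to the nearest integer gives A 12, B 6, C 17, D 1, E 4, F 5, G 10 — total 55, matching the house size, so no adjustment is needed.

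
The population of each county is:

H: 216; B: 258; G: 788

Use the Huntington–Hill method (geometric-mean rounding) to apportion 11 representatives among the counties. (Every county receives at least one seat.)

H 2, B 2, G 7

With divisor 113: modified quotas H 1.912, B 2.283, G 6.973.
Geometric-mean thresholds: H √(1·2)=1.414, B √(2·3)=2.449, G √(6·7)=6.481.
Each quota rounded against its threshold gives H 2, B 2, G 7 (total 11).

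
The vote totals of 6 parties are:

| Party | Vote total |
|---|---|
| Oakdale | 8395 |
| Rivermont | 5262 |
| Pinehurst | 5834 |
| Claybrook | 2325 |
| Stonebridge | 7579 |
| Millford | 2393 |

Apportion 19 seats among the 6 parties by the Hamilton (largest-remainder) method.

Oakdale 5, Rivermont 3, Pinehurst 4, Claybrook 1, Stonebridge 5, Millford 1

The standard divisor is 31788/19 ≈ 1673.053.
Standard quotas: Oakdale 5.0178, Rivermont 3.1451, Pinehurst 3.4870, Claybrook 1.3897, Stonebridge 4.5300, Millford 1.4303.
Lower quotas: Oakdale 5, Rivermont 3, Pinehurst 3, Claybrook 1, Stonebridge 4, Millford 1 (sum 17, leaving 2 seats).
Remainders in descending order: Stonebridge 0.5300, Pinehurst 0.4870, Millford 0.4303, Claybrook 0.3897, Rivermont 0.1451, Oakdale 0.0178.
Largest remainders: Stonebridge, Pinehurst receive the extra seats.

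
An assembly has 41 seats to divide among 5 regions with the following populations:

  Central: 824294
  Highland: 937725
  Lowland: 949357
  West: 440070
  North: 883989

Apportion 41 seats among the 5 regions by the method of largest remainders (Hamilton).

Total 4035435; standard divisor 4035435/41 ≈ 98425.244.
Standard quotas: Central 8.3748, Highland 9.5273, Lowland 9.6455, West 4.4711, North 8.9813.
Lower quotas: Central 8, Highland 9, Lowland 9, West 4, North 8 (sum 38, leaving 3 seats).
Remainders in descending order: North 0.9813, Lowland 0.6455, Highland 0.5273, West 0.4711, Central 0.3748.
The surplus seats go to North, Lowland, Highland.

Central 8; Highland 10; Lowland 10; West 4; North 9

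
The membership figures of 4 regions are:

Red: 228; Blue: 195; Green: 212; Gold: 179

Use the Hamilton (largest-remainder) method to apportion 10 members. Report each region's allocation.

Total 814; standard divisor 814/10 ≈ 81.4.
Standard quotas: Red 2.801, Blue 2.396, Green 2.604, Gold 2.199.
Lower quotas: Red 2, Blue 2, Green 2, Gold 2 (sum 8, leaving 2 seats).
Remainders in descending order: Red 0.801, Green 0.604, Blue 0.396, Gold 0.199.
The surplus seats go to Red, Green.

Red: 3, Blue: 2, Green: 3, Gold: 2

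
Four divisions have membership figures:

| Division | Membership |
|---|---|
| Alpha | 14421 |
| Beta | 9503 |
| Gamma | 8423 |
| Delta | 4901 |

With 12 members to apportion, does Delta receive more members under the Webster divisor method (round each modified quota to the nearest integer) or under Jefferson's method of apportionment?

Webster: Alpha 4, Beta 3, Gamma 3, Delta 2.
Jefferson: Alpha 5, Beta 3, Gamma 3, Delta 1.
Delta gets 2 under Webster and 1 under Jefferson.

Webster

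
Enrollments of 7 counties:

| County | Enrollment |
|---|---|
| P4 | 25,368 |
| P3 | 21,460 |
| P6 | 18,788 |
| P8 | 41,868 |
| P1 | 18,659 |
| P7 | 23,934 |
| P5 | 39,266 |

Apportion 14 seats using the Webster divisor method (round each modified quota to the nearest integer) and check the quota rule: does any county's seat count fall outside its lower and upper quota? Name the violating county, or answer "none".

Standard quotas: P4 1.876, P3 1.587, P6 1.389, P8 3.096, P1 1.380, P7 1.770, P5 2.903.
Webster allocation: P4 2, P3 2, P6 1, P8 3, P1 1, P7 2, P5 3.
Every allocation lies between the lower and upper quota.

none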